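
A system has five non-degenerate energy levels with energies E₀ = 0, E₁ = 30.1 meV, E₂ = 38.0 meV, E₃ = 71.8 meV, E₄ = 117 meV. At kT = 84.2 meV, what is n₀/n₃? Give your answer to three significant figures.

2.35

n₀/n₃ = exp[−(E₀−E₃)/kT] = exp(−(-71.8 meV)/(84.2 meV)) = exp(0.85273) = 2.35.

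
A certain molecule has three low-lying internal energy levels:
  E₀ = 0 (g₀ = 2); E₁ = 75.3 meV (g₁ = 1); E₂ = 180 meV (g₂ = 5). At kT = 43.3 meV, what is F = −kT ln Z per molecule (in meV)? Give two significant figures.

-35 meV

Eᵢ/kT = 0, 1.739, 4.157.
Z = Σ gᵢe^(−Eᵢ/kT) = 2·e^(−0) + 1·e^(−1.739) + 5·e^(−4.157) = 2.000 + 0.1757 + 0.07827 = 2.254.
F = −kT ln Z = −43.3 × ln(2.254) = −43.3 × 0.8127 = -35 meV.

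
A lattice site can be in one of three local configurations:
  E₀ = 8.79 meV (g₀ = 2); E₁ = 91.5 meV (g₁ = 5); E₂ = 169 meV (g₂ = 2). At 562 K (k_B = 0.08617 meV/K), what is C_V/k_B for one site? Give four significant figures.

0.7951

k_BT = 0.08617 × 562 K = 48.4275 meV.
Eᵢ/kT = 0.181508, 1.88942, 3.48975.
Z = Σ gᵢe^(−Eᵢ/kT) = 2·e^(−0.181508) + 5·e^(−1.88942) + 2·e^(−3.48975) = 1.66802 + 0.755797 + 0.0610170 = 2.48483.
⟨E⟩ = 37.8815 meV, ⟨E²⟩ = 3299.75 meV².
C_V/k_B = (⟨E²⟩ − ⟨E⟩²)/(kT)² = (3299.75 − 1435.01)/2345.22 = 0.7951.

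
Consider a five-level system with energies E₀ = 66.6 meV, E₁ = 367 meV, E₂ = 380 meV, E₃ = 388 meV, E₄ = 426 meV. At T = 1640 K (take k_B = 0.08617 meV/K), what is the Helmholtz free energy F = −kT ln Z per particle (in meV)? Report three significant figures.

18.1 meV

k_BT = 0.08617 × 1640 K = 141.32 meV.
Eᵢ/kT = 0.47127, 2.5969, 2.6889, 2.7455, 3.0144.
Z = Σ e^(−Eᵢ/kT) = e^(−0.47127) + e^(−2.5969) + e^(−2.6889) + e^(−2.7455) + e^(−3.0144) = 0.62421 + 0.074504 + 0.067956 + 0.064216 + 0.049075 = 0.87996.
F = −kT ln Z = −141.32 × ln(0.87996) = −141.32 × -0.12788 = 18.1 meV.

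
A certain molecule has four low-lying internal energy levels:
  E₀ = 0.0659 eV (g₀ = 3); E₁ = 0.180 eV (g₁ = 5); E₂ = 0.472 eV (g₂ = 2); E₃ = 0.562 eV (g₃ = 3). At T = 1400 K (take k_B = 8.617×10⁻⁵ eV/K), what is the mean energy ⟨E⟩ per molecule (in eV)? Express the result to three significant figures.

0.120 eV

k_BT = 8.617×10⁻⁵ × 1400 K = 0.12064 eV.
Eᵢ/kT = 0.54625, 1.4920, 3.9125, 4.6585.
Z = Σ gᵢe^(−Eᵢ/kT) = 3·e^(−0.54625) + 5·e^(−1.4920) + 2·e^(−3.9125) + 3·e^(−4.6585) = 1.7374 + 1.1246 + 0.039981 + 0.028442 = 2.9304.
⟨E⟩ = Σ Eᵢ gᵢe^(−Eᵢ/kT) / Z = (0.0659·1.7374 + 0.180·1.1246 + 0.472·0.039981 + 0.562·0.028442) / 2.9304 = 0.120 eV.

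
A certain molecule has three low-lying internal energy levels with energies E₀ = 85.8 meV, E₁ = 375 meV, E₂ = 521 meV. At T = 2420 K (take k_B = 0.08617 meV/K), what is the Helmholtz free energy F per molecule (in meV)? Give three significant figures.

k_BT = 0.08617 × 2420 K = 208.53 meV.
Eᵢ/kT = 0.41145, 1.7983, 2.4984.
Z = Σ e^(−Eᵢ/kT) = e^(−0.41145) + e^(−1.7983) + e^(−2.4984) = 0.66269 + 0.16558 + 0.082216 = 0.91049.
F = −kT ln Z = −208.53 × ln(0.91049) = −208.53 × -0.093772 = 19.6 meV.

19.6 meV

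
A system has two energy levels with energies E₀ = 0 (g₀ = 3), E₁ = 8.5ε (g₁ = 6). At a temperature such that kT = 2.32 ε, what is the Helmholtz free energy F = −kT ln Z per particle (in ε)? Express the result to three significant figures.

Eᵢ/kT = 0, 3.6638.
Z = Σ gᵢe^(−Eᵢ/kT) = 3·e^(−0) + 6·e^(−3.6638) = 3.0000 + 0.15381 = 3.1538.
F = −kT ln Z = −2.32 × ln(3.1538) = −2.32 × 1.1486 = -2.66 ε.

-2.66 ε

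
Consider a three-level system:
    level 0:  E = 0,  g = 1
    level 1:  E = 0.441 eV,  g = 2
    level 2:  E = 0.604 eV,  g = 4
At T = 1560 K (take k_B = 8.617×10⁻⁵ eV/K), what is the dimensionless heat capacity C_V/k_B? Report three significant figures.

1.37

k_BT = 8.617×10⁻⁵ × 1560 K = 0.13443 eV.
Eᵢ/kT = 0, 3.2805, 4.4930.
Z = Σ gᵢe^(−Eᵢ/kT) = 1·e^(−0) + 2·e^(−3.2805) + 4·e^(−4.4930) = 1.0000 + 0.075219 + 0.044748 = 1.1200.
⟨E⟩ = 0.053749 eV, ⟨E²⟩ = 0.027637 eV².
C_V/k_B = (⟨E²⟩ − ⟨E⟩²)/(kT)² = (0.027637 − 0.0028890)/0.018071 = 1.37.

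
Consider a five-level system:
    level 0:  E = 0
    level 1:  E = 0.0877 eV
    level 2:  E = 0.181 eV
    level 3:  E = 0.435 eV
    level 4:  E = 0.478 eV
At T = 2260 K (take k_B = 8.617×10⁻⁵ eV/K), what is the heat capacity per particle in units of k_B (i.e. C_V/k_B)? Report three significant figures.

k_BT = 8.617×10⁻⁵ × 2260 K = 0.19474 eV.
Eᵢ/kT = 0, 0.45034, 0.92944, 2.2337, 2.4546.
Z = Σ e^(−Eᵢ/kT) = e^(−0) + e^(−0.45034) + e^(−0.92944) + e^(−2.2337) + e^(−2.4546) = 1.0000 + 0.63741 + 0.39477 + 0.10713 + 0.085898 = 2.2252.
⟨E⟩ = 0.096627 eV, ⟨E²⟩ = 0.025945 eV².
C_V/k_B = (⟨E²⟩ − ⟨E⟩²)/(kT)² = (0.025945 − 0.0093368)/0.037924 = 0.438.

0.438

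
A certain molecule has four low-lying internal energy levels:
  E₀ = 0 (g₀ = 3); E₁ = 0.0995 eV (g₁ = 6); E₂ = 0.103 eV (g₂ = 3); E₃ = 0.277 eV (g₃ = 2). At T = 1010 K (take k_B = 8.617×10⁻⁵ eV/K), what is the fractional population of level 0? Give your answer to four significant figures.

k_BT = 8.617×10⁻⁵ × 1010 K = 0.0870317 eV.
Eᵢ/kT = 0, 1.14326, 1.18348, 3.18275.
Z = Σ gᵢe^(−Eᵢ/kT) = 3·e^(−0) + 6·e^(−1.14326) + 3·e^(−1.18348) + 2·e^(−3.18275) = 3.00000 + 1.91267 + 0.918634 + 0.0829429 = 5.91425.
P₀ = g₀ e^(−E₀/kT) / Z = 3.00000/5.91425 = 0.5072.

0.5072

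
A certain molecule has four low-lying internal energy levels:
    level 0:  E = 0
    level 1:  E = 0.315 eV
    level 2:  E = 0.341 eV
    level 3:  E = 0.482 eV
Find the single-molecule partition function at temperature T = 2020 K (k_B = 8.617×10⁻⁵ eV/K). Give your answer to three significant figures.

k_BT = 8.617×10⁻⁵ × 2020 K = 0.17406 eV.
Eᵢ/kT = 0, 1.8097, 1.9591, 2.7692.
Z = Σ e^(−Eᵢ/kT) = e^(−0) + e^(−1.8097) + e^(−1.9591) + e^(−2.7692) = 1.0000 + 0.16370 + 0.14099 + 0.062712 = 1.3674.

Z = 1.37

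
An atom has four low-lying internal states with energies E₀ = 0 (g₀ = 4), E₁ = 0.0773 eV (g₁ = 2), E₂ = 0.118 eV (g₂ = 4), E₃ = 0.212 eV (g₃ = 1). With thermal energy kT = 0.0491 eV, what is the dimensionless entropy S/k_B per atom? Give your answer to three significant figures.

Eᵢ/kT = 0, 1.5743, 2.4033, 4.3177.
Z = Σ gᵢe^(−Eᵢ/kT) = 4·e^(−0) + 2·e^(−1.5743) + 4·e^(−2.4033) + 1·e^(−4.3177) = 4.0000 + 0.41431 + 0.36168 + 0.013331 = 4.7893.
⟨E⟩ = Σ EᵢPᵢ = 0.016188 eV.
S/k_B = ln Z + ⟨E⟩/kT = ln(4.7893) + 0.016188/0.0491 = 1.5664 + 0.32969 = 1.90.

1.90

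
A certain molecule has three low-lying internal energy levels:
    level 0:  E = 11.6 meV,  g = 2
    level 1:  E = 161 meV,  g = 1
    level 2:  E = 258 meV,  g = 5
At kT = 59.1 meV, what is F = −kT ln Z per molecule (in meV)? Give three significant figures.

-33.8 meV

Eᵢ/kT = 0.19628, 2.7242, 4.3655.
Z = Σ gᵢe^(−Eᵢ/kT) = 2·e^(−0.19628) + 1·e^(−2.7242) + 5·e^(−4.3655) = 1.6436 + 0.065599 + 0.063541 = 1.7727.
F = −kT ln Z = −59.1 × ln(1.7727) = −59.1 × 0.57250 = -33.8 meV.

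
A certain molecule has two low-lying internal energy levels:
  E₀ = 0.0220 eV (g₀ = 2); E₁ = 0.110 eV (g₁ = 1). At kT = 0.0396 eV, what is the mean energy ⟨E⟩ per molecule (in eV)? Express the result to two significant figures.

Eᵢ/kT = 0.5556, 2.778.
Z = Σ gᵢe^(−Eᵢ/kT) = 2·e^(−0.5556) + 1·e^(−2.778) = 1.147 + 0.06216 = 1.209.
⟨E⟩ = Σ Eᵢ gᵢe^(−Eᵢ/kT) / Z = (0.0220·1.147 + 0.110·0.06216) / 1.209 = 0.027 eV.

0.027 eV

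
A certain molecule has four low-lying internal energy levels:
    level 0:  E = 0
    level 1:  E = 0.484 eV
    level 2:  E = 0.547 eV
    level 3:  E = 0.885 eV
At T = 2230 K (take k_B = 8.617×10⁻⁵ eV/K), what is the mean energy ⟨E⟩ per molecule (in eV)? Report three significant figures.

0.0693 eV

k_BT = 8.617×10⁻⁵ × 2230 K = 0.19216 eV.
Eᵢ/kT = 0, 2.5187, 2.8466, 4.6055.
Z = Σ e^(−Eᵢ/kT) = e^(−0) + e^(−2.5187) + e^(−2.8466) + e^(−4.6055) = 1.0000 + 0.080564 + 0.058041 + 0.0099967 = 1.1486.
⟨E⟩ = Σ Eᵢ e^(−Eᵢ/kT) / Z = (0·1.0000 + 0.484·0.080564 + 0.547·0.058041 + 0.885·0.0099967) / 1.1486 = 0.0693 eV.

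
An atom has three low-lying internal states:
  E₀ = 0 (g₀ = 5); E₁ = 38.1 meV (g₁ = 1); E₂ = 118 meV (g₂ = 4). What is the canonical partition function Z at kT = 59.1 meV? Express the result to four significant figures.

Eᵢ/kT = 0, 0.644670, 1.99662.
Z = Σ gᵢe^(−Eᵢ/kT) = 5·e^(−0) + 1·e^(−0.644670) + 4·e^(−1.99662) = 5.00000 + 0.524836 + 0.543174 = 6.06801.

Z = 6.068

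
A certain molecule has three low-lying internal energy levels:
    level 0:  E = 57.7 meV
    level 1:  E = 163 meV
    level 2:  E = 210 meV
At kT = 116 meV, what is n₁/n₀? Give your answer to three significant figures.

n₁/n₀ = exp[−(E₁−E₀)/kT] = exp(−(105.3 meV)/(116 meV)) = exp(-0.90776) = 0.403.

0.403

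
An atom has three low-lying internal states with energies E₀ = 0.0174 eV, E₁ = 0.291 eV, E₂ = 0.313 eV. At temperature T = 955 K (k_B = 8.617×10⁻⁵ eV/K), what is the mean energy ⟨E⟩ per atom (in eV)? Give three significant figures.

0.0343 eV

k_BT = 8.617×10⁻⁵ × 955 K = 0.082292 eV.
Eᵢ/kT = 0.21144, 3.5362, 3.8035.
Z = Σ e^(−Eᵢ/kT) = e^(−0.21144) + e^(−3.5362) + e^(−3.8035) = 0.80942 + 0.029124 + 0.022293 = 0.86084.
⟨E⟩ = Σ Eᵢ e^(−Eᵢ/kT) / Z = (0.0174·0.80942 + 0.291·0.029124 + 0.313·0.022293) / 0.86084 = 0.0343 eV.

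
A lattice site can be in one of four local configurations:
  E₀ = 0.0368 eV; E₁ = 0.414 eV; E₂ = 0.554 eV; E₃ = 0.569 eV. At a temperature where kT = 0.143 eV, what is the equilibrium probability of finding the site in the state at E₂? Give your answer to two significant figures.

Eᵢ/kT = 0.2573, 2.895, 3.874, 3.979.
Z = Σ e^(−Eᵢ/kT) = e^(−0.2573) + e^(−2.895) + e^(−3.874) + e^(−3.979) = 0.7731 + 0.05530 + 0.02078 + 0.01870 = 0.8679.
P₂ = e^(−E₂/kT) / Z = 0.02078/0.8679 = 0.024.

0.024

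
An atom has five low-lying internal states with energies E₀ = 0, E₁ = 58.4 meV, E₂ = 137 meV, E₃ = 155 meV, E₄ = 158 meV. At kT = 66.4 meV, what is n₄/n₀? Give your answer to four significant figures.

n₄/n₀ = exp[−(E₄−E₀)/kT] = exp(−(158 meV)/(66.4 meV)) = exp(-2.37952) = 0.09260.

0.09260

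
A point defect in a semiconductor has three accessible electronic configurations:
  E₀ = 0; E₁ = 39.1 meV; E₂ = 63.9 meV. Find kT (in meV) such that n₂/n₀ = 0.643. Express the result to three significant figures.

145 meV

n₂/n₀ = exp[−(E₂−E₀)/kT] = 0.643.
⇒ (E₂−E₀)/kT = ln(1/0.643) = ln(1.5552) = 0.44160.
kT = 63.9 meV / 0.44160 = 145 meV.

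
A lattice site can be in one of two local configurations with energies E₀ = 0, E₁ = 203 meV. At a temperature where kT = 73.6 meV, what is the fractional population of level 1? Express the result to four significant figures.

Eᵢ/kT = 0, 2.75815.
Z = Σ e^(−Eᵢ/kT) = e^(−0) + e^(−2.75815) = 1.00000 + 0.0634090 = 1.06341.
P₁ = e^(−E₁/kT) / Z = 0.0634090/1.06341 = 0.05963.

0.05963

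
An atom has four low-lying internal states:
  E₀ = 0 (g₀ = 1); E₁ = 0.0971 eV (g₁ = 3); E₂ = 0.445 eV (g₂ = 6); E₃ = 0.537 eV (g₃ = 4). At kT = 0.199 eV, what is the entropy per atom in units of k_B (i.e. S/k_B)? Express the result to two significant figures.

Eᵢ/kT = 0, 0.4879, 2.236, 2.698.
Z = Σ gᵢe^(−Eᵢ/kT) = 1·e^(−0) + 3·e^(−0.4879) + 6·e^(−2.236) + 4·e^(−2.698) = 1.000 + 1.842 + 0.6413 + 0.2694 = 3.753.
⟨E⟩ = Σ EᵢPᵢ = 0.1622 eV.
S/k_B = ln Z + ⟨E⟩/kT = ln(3.753) + 0.1622/0.199 = 1.323 + 0.8151 = 2.1.

2.1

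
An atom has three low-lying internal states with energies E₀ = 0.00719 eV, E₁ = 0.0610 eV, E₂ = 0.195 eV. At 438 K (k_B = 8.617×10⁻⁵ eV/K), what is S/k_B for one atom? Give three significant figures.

0.523

k_BT = 8.617×10⁻⁵ × 438 K = 0.037742 eV.
Eᵢ/kT = 0.19050, 1.6162, 5.1667.
Z = Σ e^(−Eᵢ/kT) = e^(−0.19050) + e^(−1.6162) + e^(−5.1667) = 0.82655 + 0.19865 + 0.0057034 = 1.0309.
⟨E⟩ = Σ EᵢPᵢ = 0.018598 eV.
S/k_B = ln Z + ⟨E⟩/kT = ln(1.0309) + 0.018598/0.037742 = 0.030432 + 0.49277 = 0.523.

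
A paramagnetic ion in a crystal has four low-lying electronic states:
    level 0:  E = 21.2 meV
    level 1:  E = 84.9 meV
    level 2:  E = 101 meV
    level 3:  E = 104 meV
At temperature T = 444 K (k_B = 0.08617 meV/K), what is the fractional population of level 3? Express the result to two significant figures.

k_BT = 0.08617 × 444 K = 38.26 meV.
Eᵢ/kT = 0.5541, 2.219, 2.640, 2.718.
Z = Σ e^(−Eᵢ/kT) = e^(−0.5541) + e^(−2.219) + e^(−2.640) + e^(−2.718) = 0.5746 + 0.1087 + 0.07136 + 0.06601 = 0.8207.
P₃ = e^(−E₃/kT) / Z = 0.06601/0.8207 = 0.080.

0.080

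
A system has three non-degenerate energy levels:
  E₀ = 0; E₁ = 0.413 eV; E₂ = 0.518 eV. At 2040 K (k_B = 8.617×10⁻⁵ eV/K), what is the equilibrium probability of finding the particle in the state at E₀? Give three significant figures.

0.871

k_BT = 8.617×10⁻⁵ × 2040 K = 0.17579 eV.
Eᵢ/kT = 0, 2.3494, 2.9467.
Z = Σ e^(−Eᵢ/kT) = e^(−0) + e^(−2.3494) + e^(−2.9467) = 1.0000 + 0.095426 + 0.052513 = 1.1479.
P₀ = e^(−E₀/kT) / Z = 1.0000/1.1479 = 0.871.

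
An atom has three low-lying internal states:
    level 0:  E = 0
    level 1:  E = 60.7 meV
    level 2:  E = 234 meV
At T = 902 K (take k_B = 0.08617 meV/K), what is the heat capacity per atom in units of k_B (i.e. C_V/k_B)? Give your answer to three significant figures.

k_BT = 0.08617 × 902 K = 77.725 meV.
Eᵢ/kT = 0, 0.78096, 3.0106.
Z = Σ e^(−Eᵢ/kT) = e^(−0) + e^(−0.78096) + e^(−3.0106) = 1.0000 + 0.45797 + 0.049262 = 1.5072.
⟨E⟩ = 26.092 meV, ⟨E²⟩ = 2909.2 meV².
C_V/k_B = (⟨E²⟩ − ⟨E⟩²)/(kT)² = (2909.2 − 680.79)/6041.2 = 0.369.

0.369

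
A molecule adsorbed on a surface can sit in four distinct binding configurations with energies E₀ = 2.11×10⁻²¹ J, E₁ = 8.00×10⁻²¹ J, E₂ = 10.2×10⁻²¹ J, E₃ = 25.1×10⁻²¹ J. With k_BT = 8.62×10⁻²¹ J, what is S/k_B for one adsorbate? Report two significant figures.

1.1

Eᵢ/kT = 0.2448, 0.9281, 1.183, 2.912.
Z = Σ e^(−Eᵢ/kT) = e^(−0.2448) + e^(−0.9281) + e^(−1.183) + e^(−2.912) = 0.7829 + 0.3953 + 0.3064 + 0.05437 = 1.539.
⟨E⟩ = Σ EᵢPᵢ = 6.046 ×10⁻²¹ J.
S/k_B = ln Z + ⟨E⟩/kT = ln(1.539) + 6.046/8.62 = 0.4311 + 0.7014 = 1.1.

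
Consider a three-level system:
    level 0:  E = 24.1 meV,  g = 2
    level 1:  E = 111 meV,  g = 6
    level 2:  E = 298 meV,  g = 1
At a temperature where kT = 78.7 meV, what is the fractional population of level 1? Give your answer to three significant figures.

Eᵢ/kT = 0.30623, 1.4104, 3.7865.
Z = Σ gᵢe^(−Eᵢ/kT) = 2·e^(−0.30623) + 6·e^(−1.4104) + 1·e^(−3.7865) = 1.4724 + 1.4643 + 0.022675 = 2.9594.
P₁ = g₁ e^(−E₁/kT) / Z = 1.4643/2.9594 = 0.495.

0.495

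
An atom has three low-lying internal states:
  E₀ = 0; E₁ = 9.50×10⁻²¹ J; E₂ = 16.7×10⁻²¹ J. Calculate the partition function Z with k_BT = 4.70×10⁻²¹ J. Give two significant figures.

Eᵢ/kT = 0, 2.021, 3.553.
Z = Σ e^(−Eᵢ/kT) = e^(−0) + e^(−2.021) + e^(−3.553) = 1.000 + 0.1325 + 0.02864 = 1.161.

Z = 1.2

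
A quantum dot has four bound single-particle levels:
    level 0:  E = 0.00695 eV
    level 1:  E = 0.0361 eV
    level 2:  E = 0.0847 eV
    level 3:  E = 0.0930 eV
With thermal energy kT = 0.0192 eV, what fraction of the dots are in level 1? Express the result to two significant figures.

0.18

Eᵢ/kT = 0.3620, 1.880, 4.411, 4.844.
Z = Σ e^(−Eᵢ/kT) = e^(−0.3620) + e^(−1.880) + e^(−4.411) + e^(−4.844) = 0.6963 + 0.1526 + 0.01214 + 0.007875 = 0.8689.
P₁ = e^(−E₁/kT) / Z = 0.1526/0.8689 = 0.18.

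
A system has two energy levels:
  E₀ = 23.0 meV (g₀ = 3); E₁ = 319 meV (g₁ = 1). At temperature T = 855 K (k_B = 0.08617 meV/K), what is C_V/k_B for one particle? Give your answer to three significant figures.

k_BT = 0.08617 × 855 K = 73.675 meV.
Eᵢ/kT = 0.31218, 4.3298.
Z = Σ gᵢe^(−Eᵢ/kT) = 3·e^(−0.31218) + 1·e^(−4.3298) = 2.1955 + 0.013170 = 2.2087.
⟨E⟩ = 24.765 meV, ⟨E²⟩ = 1132.6 meV².
C_V/k_B = (⟨E²⟩ − ⟨E⟩²)/(kT)² = (1132.6 − 613.31)/5428.0 = 0.0957.

0.0957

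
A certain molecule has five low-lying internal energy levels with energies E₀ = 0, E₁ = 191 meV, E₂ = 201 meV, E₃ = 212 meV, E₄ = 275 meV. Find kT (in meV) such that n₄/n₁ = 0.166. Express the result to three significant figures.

n₄/n₁ = exp[−(E₄−E₁)/kT] = 0.166.
⇒ (E₄−E₁)/kT = ln(1/0.166) = ln(6.0241) = 1.7958.
kT = 84 meV / 1.7958 = 46.8 meV.

46.8 meV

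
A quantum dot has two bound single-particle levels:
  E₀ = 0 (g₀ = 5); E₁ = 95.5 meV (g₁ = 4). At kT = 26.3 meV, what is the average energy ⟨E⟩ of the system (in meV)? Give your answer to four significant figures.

Eᵢ/kT = 0, 3.63118.
Z = Σ gᵢe^(−Eᵢ/kT) = 5·e^(−0) + 4·e^(−3.63118) = 5.00000 + 0.105940 = 5.10594.
⟨E⟩ = Σ Eᵢ gᵢe^(−Eᵢ/kT) / Z = (0·5.00000 + 95.5·0.105940) / 5.10594 = 1.981 meV.

1.981 meV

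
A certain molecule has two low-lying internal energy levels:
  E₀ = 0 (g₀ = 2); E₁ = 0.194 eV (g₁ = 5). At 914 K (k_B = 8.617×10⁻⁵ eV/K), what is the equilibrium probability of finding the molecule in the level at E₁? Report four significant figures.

k_BT = 8.617×10⁻⁵ × 914 K = 0.0787594 eV.
Eᵢ/kT = 0, 2.46320.
Z = Σ gᵢe^(−Eᵢ/kT) = 2·e^(−0) + 5·e^(−2.46320) = 2.00000 + 0.425810 = 2.42581.
P₁ = g₁ e^(−E₁/kT) / Z = 0.425810/2.42581 = 0.1755.

0.1755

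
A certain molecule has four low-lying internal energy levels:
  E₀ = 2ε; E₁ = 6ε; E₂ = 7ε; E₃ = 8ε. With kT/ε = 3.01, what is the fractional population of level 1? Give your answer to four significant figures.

Eᵢ/kT = 0.664452, 1.99336, 2.32558, 2.65781.
Z = Σ e^(−Eᵢ/kT) = e^(−0.664452) + e^(−1.99336) + e^(−2.32558) + e^(−2.65781) = 0.514555 + 0.136237 + 0.0977267 + 0.0701016 = 0.818620.
P₁ = e^(−E₁/kT) / Z = 0.136237/0.818620 = 0.1664.

0.1664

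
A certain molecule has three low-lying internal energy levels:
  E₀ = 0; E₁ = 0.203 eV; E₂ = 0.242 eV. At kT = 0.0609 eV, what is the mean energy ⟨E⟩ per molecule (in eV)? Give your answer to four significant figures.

0.01118 eV

Eᵢ/kT = 0, 3.33333, 3.97373.
Z = Σ e^(−Eᵢ/kT) = e^(−0) + e^(−3.33333) + e^(−3.97373) = 1.00000 + 0.0356741 + 0.0188032 = 1.05448.
⟨E⟩ = Σ Eᵢ e^(−Eᵢ/kT) / Z = (0·1.00000 + 0.203·0.0356741 + 0.242·0.0188032) / 1.05448 = 0.01118 eV.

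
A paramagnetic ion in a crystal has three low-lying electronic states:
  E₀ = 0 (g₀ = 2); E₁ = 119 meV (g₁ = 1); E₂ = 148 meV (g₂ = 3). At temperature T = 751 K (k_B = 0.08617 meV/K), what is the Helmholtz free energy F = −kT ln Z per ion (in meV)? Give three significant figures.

k_BT = 0.08617 × 751 K = 64.714 meV.
Eᵢ/kT = 0, 1.8389, 2.2870.
Z = Σ gᵢe^(−Eᵢ/kT) = 2·e^(−0) + 1·e^(−1.8389) + 3·e^(−2.2870) = 2.0000 + 0.15899 + 0.30471 = 2.4637.
F = −kT ln Z = −64.714 × ln(2.4637) = −64.714 × 0.90166 = -58.4 meV.

-58.4 meV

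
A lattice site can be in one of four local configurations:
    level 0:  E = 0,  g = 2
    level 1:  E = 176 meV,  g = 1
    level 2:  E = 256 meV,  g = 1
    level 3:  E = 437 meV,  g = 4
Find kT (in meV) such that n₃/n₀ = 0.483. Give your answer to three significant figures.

n₃/n₀ = (g₃/g₀) exp[−(E₃−E₀)/kT] = 0.483.
⇒ (E₃−E₀)/kT = ln((4/2)/0.483) = ln(4.1408) = 1.4209.
kT = 437 meV / 1.4209 = 308 meV.

308 meV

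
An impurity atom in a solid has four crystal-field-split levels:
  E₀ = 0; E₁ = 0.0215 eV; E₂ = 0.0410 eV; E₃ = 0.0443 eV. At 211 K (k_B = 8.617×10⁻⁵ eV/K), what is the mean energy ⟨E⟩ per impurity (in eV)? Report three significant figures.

k_BT = 8.617×10⁻⁵ × 211 K = 0.018182 eV.
Eᵢ/kT = 0, 1.1825, 2.2550, 2.4365.
Z = Σ e^(−Eᵢ/kT) = e^(−0) + e^(−1.1825) + e^(−2.2550) + e^(−2.4365) = 1.0000 + 0.30651 + 0.10487 + 0.087466 = 1.4988.
⟨E⟩ = Σ Eᵢ e^(−Eᵢ/kT) / Z = (0·1.0000 + 0.0215·0.30651 + 0.0410·0.10487 + 0.0443·0.087466) / 1.4988 = 0.00985 eV.

0.00985 eV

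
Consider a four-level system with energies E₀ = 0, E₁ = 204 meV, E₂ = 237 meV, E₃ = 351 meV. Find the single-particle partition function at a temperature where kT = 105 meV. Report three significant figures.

Z = 1.28

Eᵢ/kT = 0, 1.9429, 2.2571, 3.3429.
Z = Σ e^(−Eᵢ/kT) = e^(−0) + e^(−1.9429) + e^(−2.2571) + e^(−3.3429) = 1.0000 + 0.14329 + 0.10465 + 0.035334 = 1.2833.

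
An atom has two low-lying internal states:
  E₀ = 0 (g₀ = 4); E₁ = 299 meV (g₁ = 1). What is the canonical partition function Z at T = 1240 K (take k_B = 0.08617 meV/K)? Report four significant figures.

Z = 4.061

k_BT = 0.08617 × 1240 K = 106.851 meV.
Eᵢ/kT = 0, 2.79829.
Z = Σ gᵢe^(−Eᵢ/kT) = 4·e^(−0) + 1·e^(−2.79829) = 4.00000 + 0.0609141 = 4.06091.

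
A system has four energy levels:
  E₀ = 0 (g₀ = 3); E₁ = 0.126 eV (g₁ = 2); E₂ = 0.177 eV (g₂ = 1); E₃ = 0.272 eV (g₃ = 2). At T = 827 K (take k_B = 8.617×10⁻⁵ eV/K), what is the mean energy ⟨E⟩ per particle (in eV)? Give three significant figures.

0.0201 eV

k_BT = 8.617×10⁻⁵ × 827 K = 0.071263 eV.
Eᵢ/kT = 0, 1.7681, 2.4838, 3.8168.
Z = Σ gᵢe^(−Eᵢ/kT) = 3·e^(−0) + 2·e^(−1.7681) + 1·e^(−2.4838) + 2·e^(−3.8168) = 3.0000 + 0.34131 + 0.083426 + 0.043996 = 3.4687.
⟨E⟩ = Σ Eᵢ gᵢe^(−Eᵢ/kT) / Z = (0·3.0000 + 0.126·0.34131 + 0.177·0.083426 + 0.272·0.043996) / 3.4687 = 0.0201 eV.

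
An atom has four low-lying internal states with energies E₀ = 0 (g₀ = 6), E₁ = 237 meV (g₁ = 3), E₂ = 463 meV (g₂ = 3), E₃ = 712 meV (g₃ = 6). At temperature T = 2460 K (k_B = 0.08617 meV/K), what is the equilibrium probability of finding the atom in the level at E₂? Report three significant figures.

0.0449

k_BT = 0.08617 × 2460 K = 211.98 meV.
Eᵢ/kT = 0, 1.1180, 2.1842, 3.3588.
Z = Σ gᵢe^(−Eᵢ/kT) = 6·e^(−0) + 3·e^(−1.1180) + 3·e^(−2.1842) + 6·e^(−3.3588) = 6.0000 + 0.98080 + 0.33770 + 0.20866 = 7.5272.
P₂ = g₂ e^(−E₂/kT) / Z = 0.33770/7.5272 = 0.0449.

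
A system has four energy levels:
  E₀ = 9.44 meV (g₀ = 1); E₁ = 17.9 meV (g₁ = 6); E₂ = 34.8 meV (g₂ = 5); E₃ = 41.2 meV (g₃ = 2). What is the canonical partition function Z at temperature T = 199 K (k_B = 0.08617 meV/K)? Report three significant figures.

Z = 3.53

k_BT = 0.08617 × 199 K = 17.148 meV.
Eᵢ/kT = 0.55050, 1.0439, 2.0294, 2.4026.
Z = Σ gᵢe^(−Eᵢ/kT) = 1·e^(−0.55050) + 6·e^(−1.0439) + 5·e^(−2.0294) + 2·e^(−2.4026) = 0.57666 + 2.1125 + 0.65707 + 0.18096 = 3.5272.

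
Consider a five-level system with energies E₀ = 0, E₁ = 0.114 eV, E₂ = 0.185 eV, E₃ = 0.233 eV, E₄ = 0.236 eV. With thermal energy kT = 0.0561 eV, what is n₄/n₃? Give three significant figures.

0.948

n₄/n₃ = exp[−(E₄−E₃)/kT] = exp(−(0.003 eV)/(0.0561 eV)) = exp(-0.053476) = 0.948.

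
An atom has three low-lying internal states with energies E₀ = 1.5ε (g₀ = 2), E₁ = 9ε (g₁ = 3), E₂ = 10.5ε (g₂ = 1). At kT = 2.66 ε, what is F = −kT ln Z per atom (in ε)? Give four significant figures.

-0.6128 ε

Eᵢ/kT = 0.563910, 3.38346, 3.94737.
Z = Σ gᵢe^(−Eᵢ/kT) = 2·e^(−0.563910) + 3·e^(−3.38346) + 1·e^(−3.94737) = 1.13796 + 0.101790 + 0.0193054 = 1.25906.
F = −kT ln Z = −2.66 × ln(1.25906) = −2.66 × 0.230365 = -0.6128 ε.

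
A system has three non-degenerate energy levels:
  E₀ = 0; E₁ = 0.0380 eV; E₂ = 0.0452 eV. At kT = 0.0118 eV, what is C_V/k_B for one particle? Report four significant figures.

0.6503

Eᵢ/kT = 0, 3.22034, 3.83051.
Z = Σ e^(−Eᵢ/kT) = e^(−0) + e^(−3.22034) + e^(−3.83051) = 1.00000 + 0.0399415 + 0.0216985 = 1.06164.
⟨E⟩ = 0.00235348 eV, ⟨E²⟩ = 0.0000960838 eV².
C_V/k_B = (⟨E²⟩ − ⟨E⟩²)/(kT)² = (0.0000960838 − 0.00000553887)/0.000139240 = 0.6503.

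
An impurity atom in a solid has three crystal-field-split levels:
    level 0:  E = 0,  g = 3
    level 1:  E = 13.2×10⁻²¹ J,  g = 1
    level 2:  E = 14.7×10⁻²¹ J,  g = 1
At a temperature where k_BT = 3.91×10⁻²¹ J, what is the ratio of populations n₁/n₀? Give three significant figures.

n₁/n₀ = (g₁/g₀) exp[−(E₁−E₀)/kT] = (1/3) × exp(−(13.2 ×10⁻²¹ J)/(3.91 ×10⁻²¹ J)) = (1/3) × exp(-3.3760) = 0.0114.

0.0114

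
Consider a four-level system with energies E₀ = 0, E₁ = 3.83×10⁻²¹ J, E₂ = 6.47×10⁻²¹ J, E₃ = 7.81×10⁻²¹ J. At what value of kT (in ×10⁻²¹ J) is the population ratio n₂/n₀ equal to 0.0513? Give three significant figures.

n₂/n₀ = exp[−(E₂−E₀)/kT] = 0.0513.
⇒ (E₂−E₀)/kT = ln(1/0.0513) = ln(19.493) = 2.9701.
kT = 6.47 ×10⁻²¹ J / 2.9701 = 2.18 ×10⁻²¹ J.

2.18 ×10⁻²¹ J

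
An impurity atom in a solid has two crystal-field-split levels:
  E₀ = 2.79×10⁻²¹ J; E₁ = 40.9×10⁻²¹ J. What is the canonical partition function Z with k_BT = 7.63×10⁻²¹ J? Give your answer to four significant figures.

Eᵢ/kT = 0.365662, 5.36042.
Z = Σ e^(−Eᵢ/kT) = e^(−0.365662) + e^(−5.36042) = 0.693737 + 0.00469893 = 0.698436.

Z = 0.6984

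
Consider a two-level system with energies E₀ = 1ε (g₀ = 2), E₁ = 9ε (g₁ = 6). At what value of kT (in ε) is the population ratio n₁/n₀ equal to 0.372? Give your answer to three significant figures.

n₁/n₀ = (g₁/g₀) exp[−(E₁−E₀)/kT] = 0.372.
⇒ (E₁−E₀)/kT = ln((6/2)/0.372) = ln(8.0645) = 2.0875.
kT = 8ε / 2.0875 = 3.83 ε.

3.83 ε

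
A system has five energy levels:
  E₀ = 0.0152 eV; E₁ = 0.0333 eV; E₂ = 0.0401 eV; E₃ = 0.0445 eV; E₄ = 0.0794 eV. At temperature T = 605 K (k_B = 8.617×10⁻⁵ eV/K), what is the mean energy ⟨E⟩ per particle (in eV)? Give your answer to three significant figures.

k_BT = 8.617×10⁻⁵ × 605 K = 0.052133 eV.
Eᵢ/kT = 0.29156, 0.63875, 0.76919, 0.85359, 1.5230.
Z = Σ e^(−Eᵢ/kT) = e^(−0.29156) + e^(−0.63875) + e^(−0.76919) + e^(−0.85359) + e^(−1.5230) = 0.74710 + 0.52795 + 0.46339 + 0.42588 + 0.21806 = 2.3824.
⟨E⟩ = Σ Eᵢ e^(−Eᵢ/kT) / Z = (0.0152·0.74710 + 0.0333·0.52795 + 0.0401·0.46339 + 0.0445·0.42588 + 0.0794·0.21806) / 2.3824 = 0.0352 eV.

0.0352 eV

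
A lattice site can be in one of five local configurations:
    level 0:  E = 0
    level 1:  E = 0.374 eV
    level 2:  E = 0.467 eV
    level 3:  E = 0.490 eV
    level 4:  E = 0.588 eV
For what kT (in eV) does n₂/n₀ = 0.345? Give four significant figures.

0.4388 eV

n₂/n₀ = exp[−(E₂−E₀)/kT] = 0.345.
⇒ (E₂−E₀)/kT = ln(1/0.345) = ln(2.89855) = 1.06421.
kT = 0.467 eV / 1.06421 = 0.4388 eV.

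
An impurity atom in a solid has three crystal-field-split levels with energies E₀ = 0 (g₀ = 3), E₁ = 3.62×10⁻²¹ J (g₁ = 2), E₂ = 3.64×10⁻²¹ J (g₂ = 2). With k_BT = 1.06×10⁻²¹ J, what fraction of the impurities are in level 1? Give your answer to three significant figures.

Eᵢ/kT = 0, 3.4151, 3.4340.
Z = Σ gᵢe^(−Eᵢ/kT) = 3·e^(−0) + 2·e^(−3.4151) + 2·e^(−3.4340) = 3.0000 + 0.065746 + 0.064515 = 3.1303.
P₁ = g₁ e^(−E₁/kT) / Z = 0.065746/3.1303 = 0.0210.

0.0210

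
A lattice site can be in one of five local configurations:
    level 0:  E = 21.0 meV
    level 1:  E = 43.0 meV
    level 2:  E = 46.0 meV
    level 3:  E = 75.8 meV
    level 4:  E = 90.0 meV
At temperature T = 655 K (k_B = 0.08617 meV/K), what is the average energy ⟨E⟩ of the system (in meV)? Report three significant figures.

k_BT = 0.08617 × 655 K = 56.441 meV.
Eᵢ/kT = 0.37207, 0.76186, 0.81501, 1.3430, 1.5946.
Z = Σ e^(−Eᵢ/kT) = e^(−0.37207) + e^(−0.76186) + e^(−0.81501) + e^(−1.3430) + e^(−1.5946) = 0.68931 + 0.46680 + 0.44263 + 0.26106 + 0.20299 = 2.0628.
⟨E⟩ = Σ Eᵢ e^(−Eᵢ/kT) / Z = (21.0·0.68931 + 43.0·0.46680 + 46.0·0.44263 + 75.8·0.26106 + 90.0·0.20299) / 2.0628 = 45.1 meV.

45.1 meV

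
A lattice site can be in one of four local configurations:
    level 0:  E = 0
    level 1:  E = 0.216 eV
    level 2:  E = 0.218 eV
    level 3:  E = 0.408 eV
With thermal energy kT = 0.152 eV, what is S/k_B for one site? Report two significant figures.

1.0

Eᵢ/kT = 0, 1.421, 1.434, 2.684.
Z = Σ e^(−Eᵢ/kT) = e^(−0) + e^(−1.421) + e^(−1.434) + e^(−2.684) = 1.000 + 0.2415 + 0.2384 + 0.06829 = 1.548.
⟨E⟩ = Σ EᵢPᵢ = 0.08527 eV.
S/k_B = ln Z + ⟨E⟩/kT = ln(1.548) + 0.08527/0.152 = 0.4370 + 0.5610 = 1.0.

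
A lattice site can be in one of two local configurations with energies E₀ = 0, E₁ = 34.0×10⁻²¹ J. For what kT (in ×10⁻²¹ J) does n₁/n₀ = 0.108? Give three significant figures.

15.3 ×10⁻²¹ J

n₁/n₀ = exp[−(E₁−E₀)/kT] = 0.108.
⇒ (E₁−E₀)/kT = ln(1/0.108) = ln(9.2593) = 2.2256.
kT = 34.0 ×10⁻²¹ J / 2.2256 = 15.3 ×10⁻²¹ J.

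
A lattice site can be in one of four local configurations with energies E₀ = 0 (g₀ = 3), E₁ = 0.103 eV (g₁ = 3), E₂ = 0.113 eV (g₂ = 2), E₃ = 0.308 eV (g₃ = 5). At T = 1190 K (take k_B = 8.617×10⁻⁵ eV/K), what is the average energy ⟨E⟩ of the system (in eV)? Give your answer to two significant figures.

k_BT = 8.617×10⁻⁵ × 1190 K = 0.1025 eV.
Eᵢ/kT = 0, 1.005, 1.102, 3.005.
Z = Σ gᵢe^(−Eᵢ/kT) = 3·e^(−0) + 3·e^(−1.005) + 2·e^(−1.102) + 5·e^(−3.005) = 3.000 + 1.098 + 0.6644 + 0.2477 = 5.010.
⟨E⟩ = Σ Eᵢ gᵢe^(−Eᵢ/kT) / Z = (0·3.000 + 0.103·1.098 + 0.113·0.6644 + 0.308·0.2477) / 5.010 = 0.053 eV.

0.053 eV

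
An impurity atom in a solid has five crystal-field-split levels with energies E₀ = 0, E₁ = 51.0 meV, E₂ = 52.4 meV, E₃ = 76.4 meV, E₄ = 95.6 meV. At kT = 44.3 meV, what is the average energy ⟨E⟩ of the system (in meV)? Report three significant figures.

Eᵢ/kT = 0, 1.1512, 1.1828, 1.7246, 2.1580.
Z = Σ e^(−Eᵢ/kT) = e^(−0) + e^(−1.1512) + e^(−1.1828) + e^(−1.7246) + e^(−2.1580) = 1.0000 + 0.31626 + 0.30642 + 0.17824 + 0.11556 = 1.9165.
⟨E⟩ = Σ Eᵢ e^(−Eᵢ/kT) / Z = (0·1.0000 + 51.0·0.31626 + 52.4·0.30642 + 76.4·0.17824 + 95.6·0.11556) / 1.9165 = 29.7 meV.

29.7 meV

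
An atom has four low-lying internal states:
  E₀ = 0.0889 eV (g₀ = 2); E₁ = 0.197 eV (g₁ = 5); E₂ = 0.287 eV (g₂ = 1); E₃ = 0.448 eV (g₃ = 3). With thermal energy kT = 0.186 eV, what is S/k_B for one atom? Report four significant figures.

2.226

Eᵢ/kT = 0.477957, 1.05914, 1.54301, 2.40860.
Z = Σ gᵢe^(−Eᵢ/kT) = 2·e^(−0.477957) + 5·e^(−1.05914) + 1·e^(−1.54301) + 3·e^(−2.40860) = 1.24010 + 1.73377 + 0.213737 + 0.269823 = 3.45743.
⟨E⟩ = Σ EᵢPᵢ = 0.183379 eV.
S/k_B = ln Z + ⟨E⟩/kT = ln(3.45743) + 0.183379/0.186 = 1.24053 + 0.985909 = 2.226.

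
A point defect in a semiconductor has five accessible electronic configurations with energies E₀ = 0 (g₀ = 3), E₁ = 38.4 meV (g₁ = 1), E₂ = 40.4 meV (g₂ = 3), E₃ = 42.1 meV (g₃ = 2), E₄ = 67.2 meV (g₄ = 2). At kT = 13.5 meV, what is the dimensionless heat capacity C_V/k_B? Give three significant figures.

0.828

Eᵢ/kT = 0, 2.8444, 2.9926, 3.1185, 4.9778.
Z = Σ gᵢe^(−Eᵢ/kT) = 3·e^(−0) + 1·e^(−2.8444) + 3·e^(−2.9926) + 2·e^(−3.1185) + 2·e^(−4.9778) = 3.0000 + 0.058169 + 0.15047 + 0.088447 + 0.013778 = 3.3109.
⟨E⟩ = 3.9150 meV, ⟨E²⟩ = 166.22 meV².
C_V/k_B = (⟨E²⟩ − ⟨E⟩²)/(kT)² = (166.22 − 15.327)/182.25 = 0.828.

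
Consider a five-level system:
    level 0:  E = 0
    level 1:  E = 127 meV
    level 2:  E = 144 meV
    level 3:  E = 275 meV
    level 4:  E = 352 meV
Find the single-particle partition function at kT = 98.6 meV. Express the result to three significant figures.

Eᵢ/kT = 0, 1.2880, 1.4604, 2.7890, 3.5700.
Z = Σ e^(−Eᵢ/kT) = e^(−0) + e^(−1.2880) + e^(−1.4604) + e^(−2.7890) + e^(−3.5700) = 1.0000 + 0.27582 + 0.23214 + 0.061483 + 0.028156 = 1.5976.

Z = 1.60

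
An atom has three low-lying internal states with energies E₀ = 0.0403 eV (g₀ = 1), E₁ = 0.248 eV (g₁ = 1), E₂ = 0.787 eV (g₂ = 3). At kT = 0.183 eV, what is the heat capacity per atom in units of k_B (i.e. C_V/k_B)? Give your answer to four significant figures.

0.7434

Eᵢ/kT = 0.220219, 1.35519, 4.30055.
Z = Σ gᵢe^(−Eᵢ/kT) = 1·e^(−0.220219) + 1·e^(−1.35519) + 3·e^(−4.30055) = 0.802343 + 0.257898 + 0.0406833 = 1.10092.
⟨E⟩ = 0.116549 eV, ⟨E²⟩ = 0.0384795 eV².
C_V/k_B = (⟨E²⟩ − ⟨E⟩²)/(kT)² = (0.0384795 − 0.0135837)/0.0334890 = 0.7434.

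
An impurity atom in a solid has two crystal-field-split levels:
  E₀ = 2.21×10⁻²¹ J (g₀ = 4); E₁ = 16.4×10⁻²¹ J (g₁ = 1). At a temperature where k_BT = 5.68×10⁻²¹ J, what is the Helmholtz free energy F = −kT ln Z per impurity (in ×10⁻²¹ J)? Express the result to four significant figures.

Eᵢ/kT = 0.389085, 2.88732.
Z = Σ gᵢe^(−Eᵢ/kT) = 4·e^(−0.389085) + 1·e^(−2.88732) = 2.71071 + 0.0557254 = 2.76644.
F = −kT ln Z = −5.68 × ln(2.76644) = −5.68 × 1.01756 = -5.780 ×10⁻²¹ J.

-5.780 ×10⁻²¹ J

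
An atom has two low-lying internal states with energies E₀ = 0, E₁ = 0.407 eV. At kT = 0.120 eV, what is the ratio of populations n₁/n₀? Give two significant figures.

n₁/n₀ = exp[−(E₁−E₀)/kT] = exp(−(0.407 eV)/(0.120 eV)) = exp(-3.392) = 0.034.

0.034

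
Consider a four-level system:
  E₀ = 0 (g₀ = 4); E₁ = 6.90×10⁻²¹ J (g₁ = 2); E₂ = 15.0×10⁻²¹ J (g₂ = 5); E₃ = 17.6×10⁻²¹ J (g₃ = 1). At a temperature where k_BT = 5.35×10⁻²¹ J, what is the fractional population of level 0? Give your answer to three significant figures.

Eᵢ/kT = 0, 1.2897, 2.8037, 3.2897.
Z = Σ gᵢe^(−Eᵢ/kT) = 4·e^(−0) + 2·e^(−1.2897) + 5·e^(−2.8037) + 1·e^(−3.2897) = 4.0000 + 0.55071 + 0.30293 + 0.037265 = 4.8909.
P₀ = g₀ e^(−E₀/kT) / Z = 4.0000/4.8909 = 0.818.

0.818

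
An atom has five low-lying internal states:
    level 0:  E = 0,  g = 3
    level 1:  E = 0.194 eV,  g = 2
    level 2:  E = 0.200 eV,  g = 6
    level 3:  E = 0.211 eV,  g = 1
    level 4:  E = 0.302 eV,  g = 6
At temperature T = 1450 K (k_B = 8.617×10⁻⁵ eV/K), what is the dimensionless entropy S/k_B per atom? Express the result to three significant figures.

k_BT = 8.617×10⁻⁵ × 1450 K = 0.12495 eV.
Eᵢ/kT = 0, 1.5526, 1.6006, 1.6887, 2.4170.
Z = Σ gᵢe^(−Eᵢ/kT) = 3·e^(−0) + 2·e^(−1.5526) + 6·e^(−1.6006) + 1·e^(−1.6887) + 6·e^(−2.4170) = 3.0000 + 0.42339 + 1.2107 + 0.18476 + 0.53513 = 5.3540.
⟨E⟩ = Σ EᵢPᵢ = 0.098033 eV.
S/k_B = ln Z + ⟨E⟩/kT = ln(5.3540) + 0.098033/0.12495 = 1.6778 + 0.78458 = 2.46.

2.46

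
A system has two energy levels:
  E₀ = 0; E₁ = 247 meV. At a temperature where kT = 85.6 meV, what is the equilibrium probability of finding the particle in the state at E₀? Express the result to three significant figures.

0.947

Eᵢ/kT = 0, 2.8855.
Z = Σ e^(−Eᵢ/kT) = e^(−0) + e^(−2.8855) = 1.0000 + 0.055827 = 1.0558.
P₀ = e^(−E₀/kT) / Z = 1.0000/1.0558 = 0.947.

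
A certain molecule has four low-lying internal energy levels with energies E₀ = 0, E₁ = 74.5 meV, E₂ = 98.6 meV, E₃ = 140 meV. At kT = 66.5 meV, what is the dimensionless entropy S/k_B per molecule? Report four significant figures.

1.088

Eᵢ/kT = 0, 1.12030, 1.48271, 2.10526.
Z = Σ e^(−Eᵢ/kT) = e^(−0) + e^(−1.12030) + e^(−1.48271) + e^(−2.10526) = 1.00000 + 0.326182 + 0.227022 + 0.121814 = 1.67502.
⟨E⟩ = Σ EᵢPᵢ = 38.0526 meV.
S/k_B = ln Z + ⟨E⟩/kT = ln(1.67502) + 38.0526/66.5 = 0.515825 + 0.572220 = 1.088.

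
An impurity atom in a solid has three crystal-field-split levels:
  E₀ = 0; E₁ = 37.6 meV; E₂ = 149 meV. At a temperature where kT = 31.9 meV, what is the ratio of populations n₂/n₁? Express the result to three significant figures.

n₂/n₁ = exp[−(E₂−E₁)/kT] = exp(−(111.4 meV)/(31.9 meV)) = exp(-3.4922) = 0.0304.

0.0304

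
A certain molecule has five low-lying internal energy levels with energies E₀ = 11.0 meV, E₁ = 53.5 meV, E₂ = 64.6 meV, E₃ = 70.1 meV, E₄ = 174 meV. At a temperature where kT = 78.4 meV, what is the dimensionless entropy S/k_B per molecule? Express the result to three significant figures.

Eᵢ/kT = 0.14031, 0.68240, 0.82398, 0.89413, 2.2194.
Z = Σ e^(−Eᵢ/kT) = e^(−0.14031) + e^(−0.68240) + e^(−0.82398) + e^(−0.89413) + e^(−2.2194) = 0.86909 + 0.50540 + 0.43868 + 0.40896 + 0.10867 = 2.3308.
⟨E⟩ = Σ EᵢPᵢ = 48.273 meV.
S/k_B = ln Z + ⟨E⟩/kT = ln(2.3308) + 48.273/78.4 = 0.84621 + 0.61573 = 1.46.

1.46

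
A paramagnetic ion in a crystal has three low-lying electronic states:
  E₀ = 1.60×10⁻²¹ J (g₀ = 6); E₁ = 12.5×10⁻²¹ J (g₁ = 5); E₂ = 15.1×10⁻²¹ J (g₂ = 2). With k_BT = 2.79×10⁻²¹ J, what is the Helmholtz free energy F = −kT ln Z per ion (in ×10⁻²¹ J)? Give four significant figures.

Eᵢ/kT = 0.573477, 4.48029, 5.41219.
Z = Σ gᵢe^(−Eᵢ/kT) = 6·e^(−0.573477) + 5·e^(−4.48029) + 2·e^(−5.41219) = 3.38138 + 0.0566506 + 0.00892372 = 3.44695.
F = −kT ln Z = −2.79 × ln(3.44695) = −2.79 × 1.23749 = -3.453 ×10⁻²¹ J.

-3.453 ×10⁻²¹ J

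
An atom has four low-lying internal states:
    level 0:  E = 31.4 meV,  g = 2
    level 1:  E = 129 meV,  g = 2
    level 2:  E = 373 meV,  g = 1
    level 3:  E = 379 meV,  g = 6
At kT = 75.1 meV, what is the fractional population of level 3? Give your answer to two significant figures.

Eᵢ/kT = 0.4181, 1.718, 4.967, 5.047.
Z = Σ gᵢe^(−Eᵢ/kT) = 2·e^(−0.4181) + 2·e^(−1.718) + 1·e^(−4.967) + 6·e^(−5.047) = 1.317 + 0.3588 + 0.006964 + 0.03857 = 1.721.
P₃ = g₃ e^(−E₃/kT) / Z = 0.03857/1.721 = 0.022.

0.022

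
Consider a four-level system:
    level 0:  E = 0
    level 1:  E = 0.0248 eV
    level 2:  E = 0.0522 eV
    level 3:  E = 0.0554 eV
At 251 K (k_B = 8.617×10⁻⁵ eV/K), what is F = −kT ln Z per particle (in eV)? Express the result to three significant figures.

k_BT = 8.617×10⁻⁵ × 251 K = 0.021629 eV.
Eᵢ/kT = 0, 1.1466, 2.4134, 2.5614.
Z = Σ e^(−Eᵢ/kT) = e^(−0) + e^(−1.1466) + e^(−2.4134) + e^(−2.5614) = 1.0000 + 0.31772 + 0.089510 + 0.077197 = 1.4844.
F = −kT ln Z = −0.021629 × ln(1.4844) = −0.021629 × 0.39501 = -0.00854 eV.

-0.00854 eV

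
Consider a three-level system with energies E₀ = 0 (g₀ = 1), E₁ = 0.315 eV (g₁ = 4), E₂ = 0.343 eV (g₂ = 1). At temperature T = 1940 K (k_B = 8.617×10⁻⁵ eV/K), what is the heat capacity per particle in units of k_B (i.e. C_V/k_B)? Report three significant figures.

k_BT = 8.617×10⁻⁵ × 1940 K = 0.16717 eV.
Eᵢ/kT = 0, 1.8843, 2.0518.
Z = Σ gᵢe^(−Eᵢ/kT) = 1·e^(−0) + 4·e^(−1.8843) + 1·e^(−2.0518) = 1.0000 + 0.60774 + 0.12850 = 1.7362.
⟨E⟩ = 0.13565 eV, ⟨E²⟩ = 0.043440 eV².
C_V/k_B = (⟨E²⟩ − ⟨E⟩²)/(kT)² = (0.043440 − 0.018401)/0.027946 = 0.896.

0.896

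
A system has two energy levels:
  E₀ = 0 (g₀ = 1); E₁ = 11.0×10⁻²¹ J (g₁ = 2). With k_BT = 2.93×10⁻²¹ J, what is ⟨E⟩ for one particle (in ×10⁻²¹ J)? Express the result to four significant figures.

Eᵢ/kT = 0, 3.75427.
Z = Σ gᵢe^(−Eᵢ/kT) = 1·e^(−0) + 2·e^(−3.75427) = 1.00000 + 0.0468351 = 1.04684.
⟨E⟩ = Σ Eᵢ gᵢe^(−Eᵢ/kT) / Z = (0·1.00000 + 11.0·0.0468351) / 1.04684 = 0.4921 ×10⁻²¹ J.

0.4921 ×10⁻²¹ J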